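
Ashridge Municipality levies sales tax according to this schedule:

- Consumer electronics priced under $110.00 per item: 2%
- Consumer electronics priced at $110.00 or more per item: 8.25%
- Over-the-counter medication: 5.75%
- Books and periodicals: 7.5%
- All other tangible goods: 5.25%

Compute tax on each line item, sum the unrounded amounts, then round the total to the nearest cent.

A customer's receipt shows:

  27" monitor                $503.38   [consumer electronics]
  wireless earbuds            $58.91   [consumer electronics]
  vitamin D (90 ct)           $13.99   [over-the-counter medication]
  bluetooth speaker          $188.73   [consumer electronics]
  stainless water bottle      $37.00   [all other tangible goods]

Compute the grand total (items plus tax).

27" monitor $503.38: consumer electronics, $110.00 or more → 8.25% → $41.52885
Wireless earbuds $58.91: consumer electronics, under $110.00 → 2% → $1.1782
Vitamin D (90 ct) $13.99: over-the-counter medication → 5.75% → $0.804425
Bluetooth speaker $188.73: consumer electronics, $110.00 or more → 8.25% → $15.570225
Stainless water bottle $37.00: all other tangible goods → 5.25% → $1.9425
Subtotal = $802.01; unrounded tax = $61.0242 → $61.02; total due = $863.03

$863.03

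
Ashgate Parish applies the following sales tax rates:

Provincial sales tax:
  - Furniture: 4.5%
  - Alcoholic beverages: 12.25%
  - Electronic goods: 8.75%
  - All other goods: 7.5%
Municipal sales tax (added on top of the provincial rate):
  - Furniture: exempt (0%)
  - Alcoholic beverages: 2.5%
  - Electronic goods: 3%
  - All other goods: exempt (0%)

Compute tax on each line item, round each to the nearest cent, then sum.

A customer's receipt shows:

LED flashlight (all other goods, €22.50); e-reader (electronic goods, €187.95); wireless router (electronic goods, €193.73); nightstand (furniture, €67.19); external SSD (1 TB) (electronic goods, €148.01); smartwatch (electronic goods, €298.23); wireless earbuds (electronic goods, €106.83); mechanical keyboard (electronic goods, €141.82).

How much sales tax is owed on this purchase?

€131.19

LED flashlight €22.50: all other goods → 7.5% + 0% municipal = 7.5% → €1.69
E-reader €187.95: electronic goods → 8.75% + 3% municipal = 11.75% → €22.08
Wireless router €193.73: electronic goods → 8.75% + 3% municipal = 11.75% → €22.76
Nightstand €67.19: furniture → 4.5% + 0% municipal = 4.5% → €3.02
External SSD (1 TB) €148.01: electronic goods → 8.75% + 3% municipal = 11.75% → €17.39
Smartwatch €298.23: electronic goods → 8.75% + 3% municipal = 11.75% → €35.04
Wireless earbuds €106.83: electronic goods → 8.75% + 3% municipal = 11.75% → €12.55
Mechanical keyboard €141.82: electronic goods → 8.75% + 3% municipal = 11.75% → €16.66
Total tax = €1.69 + €22.08 + €22.76 + €3.02 + €17.39 + €35.04 + €12.55 + €16.66 = €131.19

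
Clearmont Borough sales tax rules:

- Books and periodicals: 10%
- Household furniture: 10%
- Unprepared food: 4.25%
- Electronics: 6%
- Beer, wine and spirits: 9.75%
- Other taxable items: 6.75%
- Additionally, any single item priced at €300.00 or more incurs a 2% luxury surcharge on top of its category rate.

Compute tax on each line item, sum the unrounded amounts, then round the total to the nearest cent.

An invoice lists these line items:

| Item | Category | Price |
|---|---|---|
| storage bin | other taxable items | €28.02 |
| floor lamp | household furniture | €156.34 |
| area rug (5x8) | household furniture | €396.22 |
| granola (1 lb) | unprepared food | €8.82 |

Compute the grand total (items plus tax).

€654.85

Storage bin €28.02: other taxable items → 6.75% → €1.89135
Floor lamp €156.34: household furniture → 10% → €15.634
Area rug (5x8) €396.22: household furniture → 10% + 2% surcharge = 12% → €47.5464
Granola (1 lb) €8.82: unprepared food → 4.25% → €0.37485
Subtotal = €589.40; unrounded tax = €65.4466 → €65.45; total due = €654.85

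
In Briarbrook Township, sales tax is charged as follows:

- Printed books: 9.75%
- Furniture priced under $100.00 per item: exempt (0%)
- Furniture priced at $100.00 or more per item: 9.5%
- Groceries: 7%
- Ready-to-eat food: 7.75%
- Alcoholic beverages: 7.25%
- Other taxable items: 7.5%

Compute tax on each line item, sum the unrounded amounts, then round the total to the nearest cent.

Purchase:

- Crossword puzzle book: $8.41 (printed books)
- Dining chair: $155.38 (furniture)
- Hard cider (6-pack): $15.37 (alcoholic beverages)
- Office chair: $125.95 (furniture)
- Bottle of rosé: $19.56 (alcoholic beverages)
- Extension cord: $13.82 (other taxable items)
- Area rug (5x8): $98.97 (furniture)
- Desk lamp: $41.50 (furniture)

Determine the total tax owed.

$31.12

Crossword puzzle book $8.41: printed books → 9.75% → $0.819975
Dining chair $155.38: furniture, $100.00 or more → 9.5% → $14.7611
Hard cider (6-pack) $15.37: alcoholic beverages → 7.25% → $1.114325
Office chair $125.95: furniture, $100.00 or more → 9.5% → $11.96525
Bottle of rosé $19.56: alcoholic beverages → 7.25% → $1.4181
Extension cord $13.82: other taxable items → 7.5% → $1.0365
Area rug (5x8) $98.97: furniture, under $100.00 → 0% → $0.00
Desk lamp $41.50: furniture, under $100.00 → 0% → $0.00
Unrounded tax sum = $31.11525 → $31.12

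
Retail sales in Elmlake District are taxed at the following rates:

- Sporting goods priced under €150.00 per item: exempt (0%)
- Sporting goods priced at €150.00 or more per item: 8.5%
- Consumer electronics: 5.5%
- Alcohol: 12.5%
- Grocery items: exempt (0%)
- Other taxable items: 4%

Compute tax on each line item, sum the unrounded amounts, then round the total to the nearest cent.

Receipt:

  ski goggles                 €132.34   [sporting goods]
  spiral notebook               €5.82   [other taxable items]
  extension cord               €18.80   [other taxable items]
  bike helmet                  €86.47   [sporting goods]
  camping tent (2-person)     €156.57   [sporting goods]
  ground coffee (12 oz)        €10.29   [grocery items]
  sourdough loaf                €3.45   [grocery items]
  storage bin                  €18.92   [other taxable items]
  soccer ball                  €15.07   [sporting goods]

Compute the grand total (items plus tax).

Ski goggles €132.34: sporting goods, under €150.00 → 0% → €0.00
Spiral notebook €5.82: other taxable items → 4% → €0.2328
Extension cord €18.80: other taxable items → 4% → €0.752
Bike helmet €86.47: sporting goods, under €150.00 → 0% → €0.00
Camping tent (2-person) €156.57: sporting goods, €150.00 or more → 8.5% → €13.30845
Ground coffee (12 oz) €10.29: grocery items → 0% → €0.00
Sourdough loaf €3.45: grocery items → 0% → €0.00
Storage bin €18.92: other taxable items → 4% → €0.7568
Soccer ball €15.07: sporting goods, under €150.00 → 0% → €0.00
Subtotal = €447.73; unrounded tax = €15.05005 → €15.05; total due = €462.78

€462.78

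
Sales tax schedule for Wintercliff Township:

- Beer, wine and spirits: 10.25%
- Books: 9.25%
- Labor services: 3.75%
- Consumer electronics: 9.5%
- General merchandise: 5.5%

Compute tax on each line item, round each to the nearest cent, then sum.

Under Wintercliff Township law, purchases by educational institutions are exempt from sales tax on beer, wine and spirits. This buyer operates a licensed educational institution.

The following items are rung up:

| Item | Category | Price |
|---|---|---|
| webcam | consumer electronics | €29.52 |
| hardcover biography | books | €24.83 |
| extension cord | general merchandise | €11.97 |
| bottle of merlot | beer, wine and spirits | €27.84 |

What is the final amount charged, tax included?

Webcam €29.52: consumer electronics → 9.5% → €2.80
Hardcover biography €24.83: books → 9.25% → €2.30
Extension cord €11.97: general merchandise → 5.5% → €0.66
Bottle of merlot €27.84: beer, wine and spirits, buyer-exempt → 0% → €0.00
Subtotal = €94.16; tax = €5.76; total due = €99.92

€99.92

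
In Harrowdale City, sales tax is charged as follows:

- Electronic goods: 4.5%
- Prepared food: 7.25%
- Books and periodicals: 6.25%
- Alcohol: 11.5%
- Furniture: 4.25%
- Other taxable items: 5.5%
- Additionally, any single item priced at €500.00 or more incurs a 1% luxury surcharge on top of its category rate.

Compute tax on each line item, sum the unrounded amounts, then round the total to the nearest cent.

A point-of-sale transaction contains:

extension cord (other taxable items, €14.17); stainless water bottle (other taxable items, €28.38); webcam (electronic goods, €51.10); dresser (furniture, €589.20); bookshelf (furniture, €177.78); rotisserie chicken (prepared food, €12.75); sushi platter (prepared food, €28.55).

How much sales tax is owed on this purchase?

Extension cord €14.17: other taxable items → 5.5% → €0.77935
Stainless water bottle €28.38: other taxable items → 5.5% → €1.5609
Webcam €51.10: electronic goods → 4.5% → €2.2995
Dresser €589.20: furniture → 4.25% + 1% surcharge = 5.25% → €30.933
Bookshelf €177.78: furniture → 4.25% → €7.55565
Rotisserie chicken €12.75: prepared food → 7.25% → €0.924375
Sushi platter €28.55: prepared food → 7.25% → €2.069875
Unrounded tax sum = €46.12265 → €46.12

€46.12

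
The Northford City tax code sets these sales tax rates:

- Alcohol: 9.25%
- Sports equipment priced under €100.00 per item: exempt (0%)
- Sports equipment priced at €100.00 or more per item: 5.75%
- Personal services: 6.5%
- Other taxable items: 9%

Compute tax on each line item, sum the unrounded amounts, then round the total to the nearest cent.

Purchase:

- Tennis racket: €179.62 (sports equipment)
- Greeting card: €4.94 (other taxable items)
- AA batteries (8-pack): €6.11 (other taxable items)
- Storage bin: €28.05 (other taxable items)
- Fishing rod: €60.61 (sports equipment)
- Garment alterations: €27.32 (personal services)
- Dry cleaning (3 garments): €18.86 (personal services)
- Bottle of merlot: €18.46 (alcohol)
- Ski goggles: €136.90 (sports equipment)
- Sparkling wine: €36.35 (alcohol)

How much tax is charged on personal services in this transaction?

€3.00

Garment alterations €27.32: personal services → 6.5% → €1.7758
Dry cleaning (3 garments) €18.86: personal services → 6.5% → €1.2259
Tax on personal services: unrounded sum = €3.0017 → €3.00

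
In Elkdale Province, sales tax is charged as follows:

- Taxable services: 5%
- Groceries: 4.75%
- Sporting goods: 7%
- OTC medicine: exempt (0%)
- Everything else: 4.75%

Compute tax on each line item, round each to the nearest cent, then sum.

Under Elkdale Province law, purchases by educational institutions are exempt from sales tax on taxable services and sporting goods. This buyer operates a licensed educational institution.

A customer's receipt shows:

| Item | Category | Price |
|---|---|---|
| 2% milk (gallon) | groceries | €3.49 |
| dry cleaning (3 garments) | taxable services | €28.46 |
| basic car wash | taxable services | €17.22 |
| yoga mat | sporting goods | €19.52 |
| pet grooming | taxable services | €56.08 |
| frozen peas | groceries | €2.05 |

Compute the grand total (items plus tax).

2% milk (gallon) €3.49: groceries → 4.75% → €0.17
Dry cleaning (3 garments) €28.46: taxable services, buyer-exempt → 0% → €0.00
Basic car wash €17.22: taxable services, buyer-exempt → 0% → €0.00
Yoga mat €19.52: sporting goods, buyer-exempt → 0% → €0.00
Pet grooming €56.08: taxable services, buyer-exempt → 0% → €0.00
Frozen peas €2.05: groceries → 4.75% → €0.10
Subtotal = €126.82; tax = €0.27; total due = €127.09

€127.09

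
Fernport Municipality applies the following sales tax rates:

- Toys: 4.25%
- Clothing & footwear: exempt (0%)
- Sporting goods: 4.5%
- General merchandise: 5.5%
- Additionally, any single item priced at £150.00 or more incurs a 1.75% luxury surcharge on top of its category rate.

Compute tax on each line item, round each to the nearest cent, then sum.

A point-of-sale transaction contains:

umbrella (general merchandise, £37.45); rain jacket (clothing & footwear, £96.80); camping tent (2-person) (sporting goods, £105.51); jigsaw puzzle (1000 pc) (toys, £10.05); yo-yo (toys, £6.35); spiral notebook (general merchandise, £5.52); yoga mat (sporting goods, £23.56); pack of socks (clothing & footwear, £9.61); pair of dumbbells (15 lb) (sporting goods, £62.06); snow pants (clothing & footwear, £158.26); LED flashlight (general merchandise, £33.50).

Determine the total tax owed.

Umbrella £37.45: general merchandise → 5.5% → £2.06
Rain jacket £96.80: clothing & footwear → 0% → £0.00
Camping tent (2-person) £105.51: sporting goods → 4.5% → £4.75
Jigsaw puzzle (1000 pc) £10.05: toys → 4.25% → £0.43
Yo-yo £6.35: toys → 4.25% → £0.27
Spiral notebook £5.52: general merchandise → 5.5% → £0.30
Yoga mat £23.56: sporting goods → 4.5% → £1.06
Pack of socks £9.61: clothing & footwear → 0% → £0.00
Pair of dumbbells (15 lb) £62.06: sporting goods → 4.5% → £2.79
Snow pants £158.26: clothing & footwear → 0% + 1.75% surcharge = 1.75% → £2.77
LED flashlight £33.50: general merchandise → 5.5% → £1.84
Total tax = £2.06 + £4.75 + £0.43 + £0.27 + £0.30 + £1.06 + £2.79 + £2.77 + £1.84 = £16.27

£16.27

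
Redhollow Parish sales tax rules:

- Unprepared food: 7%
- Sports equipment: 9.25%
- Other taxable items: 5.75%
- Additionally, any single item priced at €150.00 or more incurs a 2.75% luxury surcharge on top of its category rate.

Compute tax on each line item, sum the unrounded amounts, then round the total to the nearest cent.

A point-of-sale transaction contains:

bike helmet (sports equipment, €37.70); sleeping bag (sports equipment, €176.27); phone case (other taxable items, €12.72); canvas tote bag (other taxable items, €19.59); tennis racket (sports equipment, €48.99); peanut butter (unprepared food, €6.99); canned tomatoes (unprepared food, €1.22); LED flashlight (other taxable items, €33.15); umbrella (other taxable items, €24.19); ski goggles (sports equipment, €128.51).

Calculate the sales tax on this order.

€46.79

Bike helmet €37.70: sports equipment → 9.25% → €3.48725
Sleeping bag €176.27: sports equipment → 9.25% + 2.75% surcharge = 12% → €21.1524
Phone case €12.72: other taxable items → 5.75% → €0.7314
Canvas tote bag €19.59: other taxable items → 5.75% → €1.126425
Tennis racket €48.99: sports equipment → 9.25% → €4.531575
Peanut butter €6.99: unprepared food → 7% → €0.4893
Canned tomatoes €1.22: unprepared food → 7% → €0.0854
LED flashlight €33.15: other taxable items → 5.75% → €1.906125
Umbrella €24.19: other taxable items → 5.75% → €1.390925
Ski goggles €128.51: sports equipment → 9.25% → €11.887175
Unrounded tax sum = €46.787975 → €46.79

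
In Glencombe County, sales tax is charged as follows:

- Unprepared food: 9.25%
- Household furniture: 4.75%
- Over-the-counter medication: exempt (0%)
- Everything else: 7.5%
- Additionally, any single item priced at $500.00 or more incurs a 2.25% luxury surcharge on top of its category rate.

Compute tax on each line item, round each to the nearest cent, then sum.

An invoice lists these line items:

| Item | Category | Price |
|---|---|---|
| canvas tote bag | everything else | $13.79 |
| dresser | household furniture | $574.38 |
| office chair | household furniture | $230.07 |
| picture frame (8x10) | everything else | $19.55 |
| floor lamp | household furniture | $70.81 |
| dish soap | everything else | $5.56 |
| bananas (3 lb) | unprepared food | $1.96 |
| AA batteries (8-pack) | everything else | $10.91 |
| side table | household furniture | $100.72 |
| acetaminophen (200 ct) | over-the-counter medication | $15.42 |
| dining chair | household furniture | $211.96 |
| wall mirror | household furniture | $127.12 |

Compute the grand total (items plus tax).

Canvas tote bag $13.79: everything else → 7.5% → $1.03
Dresser $574.38: household furniture → 4.75% + 2.25% surcharge = 7% → $40.21
Office chair $230.07: household furniture → 4.75% → $10.93
Picture frame (8x10) $19.55: everything else → 7.5% → $1.47
Floor lamp $70.81: household furniture → 4.75% → $3.36
Dish soap $5.56: everything else → 7.5% → $0.42
Bananas (3 lb) $1.96: unprepared food → 9.25% → $0.18
AA batteries (8-pack) $10.91: everything else → 7.5% → $0.82
Side table $100.72: household furniture → 4.75% → $4.78
Acetaminophen (200 ct) $15.42: over-the-counter medication → 0% → $0.00
Dining chair $211.96: household furniture → 4.75% → $10.07
Wall mirror $127.12: household furniture → 4.75% → $6.04
Subtotal = $1382.25; tax = $79.31; total due = $1461.56

$1461.56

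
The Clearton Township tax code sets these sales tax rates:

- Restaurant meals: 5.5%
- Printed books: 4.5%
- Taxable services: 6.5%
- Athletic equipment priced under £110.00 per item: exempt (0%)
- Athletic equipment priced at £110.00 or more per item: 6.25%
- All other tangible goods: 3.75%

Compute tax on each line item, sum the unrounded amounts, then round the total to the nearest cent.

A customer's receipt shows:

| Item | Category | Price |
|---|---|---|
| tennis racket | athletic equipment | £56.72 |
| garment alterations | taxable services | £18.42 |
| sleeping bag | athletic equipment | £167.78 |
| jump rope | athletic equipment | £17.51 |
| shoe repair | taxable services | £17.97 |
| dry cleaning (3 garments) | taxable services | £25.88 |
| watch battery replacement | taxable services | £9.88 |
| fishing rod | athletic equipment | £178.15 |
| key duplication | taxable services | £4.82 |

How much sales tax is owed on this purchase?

£26.62

Tennis racket £56.72: athletic equipment, under £110.00 → 0% → £0.00
Garment alterations £18.42: taxable services → 6.5% → £1.1973
Sleeping bag £167.78: athletic equipment, £110.00 or more → 6.25% → £10.48625
Jump rope £17.51: athletic equipment, under £110.00 → 0% → £0.00
Shoe repair £17.97: taxable services → 6.5% → £1.16805
Dry cleaning (3 garments) £25.88: taxable services → 6.5% → £1.6822
Watch battery replacement £9.88: taxable services → 6.5% → £0.6422
Fishing rod £178.15: athletic equipment, £110.00 or more → 6.25% → £11.134375
Key duplication £4.82: taxable services → 6.5% → £0.3133
Unrounded tax sum = £26.623675 → £26.62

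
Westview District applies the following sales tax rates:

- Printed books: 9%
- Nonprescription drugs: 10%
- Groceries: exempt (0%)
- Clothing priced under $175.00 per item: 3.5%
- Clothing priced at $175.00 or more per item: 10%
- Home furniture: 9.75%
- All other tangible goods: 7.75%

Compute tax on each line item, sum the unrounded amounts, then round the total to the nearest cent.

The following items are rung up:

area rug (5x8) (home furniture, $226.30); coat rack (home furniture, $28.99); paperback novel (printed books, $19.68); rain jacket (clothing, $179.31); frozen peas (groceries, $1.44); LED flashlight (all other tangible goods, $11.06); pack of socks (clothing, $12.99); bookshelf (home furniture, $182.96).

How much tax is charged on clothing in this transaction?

Rain jacket $179.31: clothing, $175.00 or more → 10% → $17.931
Pack of socks $12.99: clothing, under $175.00 → 3.5% → $0.45465
Tax on clothing: unrounded sum = $18.38565 → $18.39

$18.39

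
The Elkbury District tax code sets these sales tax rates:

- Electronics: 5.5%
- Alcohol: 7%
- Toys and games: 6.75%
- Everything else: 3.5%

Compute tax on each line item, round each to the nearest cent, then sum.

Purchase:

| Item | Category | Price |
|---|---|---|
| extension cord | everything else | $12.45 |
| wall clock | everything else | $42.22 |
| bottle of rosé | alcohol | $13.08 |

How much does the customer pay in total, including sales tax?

$70.59

Extension cord $12.45: everything else → 3.5% → $0.44
Wall clock $42.22: everything else → 3.5% → $1.48
Bottle of rosé $13.08: alcohol → 7% → $0.92
Subtotal = $67.75; tax = $2.84; total due = $70.59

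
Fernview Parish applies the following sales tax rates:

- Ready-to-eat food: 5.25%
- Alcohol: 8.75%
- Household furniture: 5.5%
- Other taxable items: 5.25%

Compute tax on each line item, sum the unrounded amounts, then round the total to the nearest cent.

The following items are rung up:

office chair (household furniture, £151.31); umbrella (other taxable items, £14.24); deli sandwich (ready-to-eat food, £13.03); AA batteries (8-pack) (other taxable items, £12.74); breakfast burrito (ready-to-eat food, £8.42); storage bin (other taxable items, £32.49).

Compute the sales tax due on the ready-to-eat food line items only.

Deli sandwich £13.03: ready-to-eat food → 5.25% → £0.684075
Breakfast burrito £8.42: ready-to-eat food → 5.25% → £0.44205
Tax on ready-to-eat food: unrounded sum = £1.126125 → £1.13

£1.13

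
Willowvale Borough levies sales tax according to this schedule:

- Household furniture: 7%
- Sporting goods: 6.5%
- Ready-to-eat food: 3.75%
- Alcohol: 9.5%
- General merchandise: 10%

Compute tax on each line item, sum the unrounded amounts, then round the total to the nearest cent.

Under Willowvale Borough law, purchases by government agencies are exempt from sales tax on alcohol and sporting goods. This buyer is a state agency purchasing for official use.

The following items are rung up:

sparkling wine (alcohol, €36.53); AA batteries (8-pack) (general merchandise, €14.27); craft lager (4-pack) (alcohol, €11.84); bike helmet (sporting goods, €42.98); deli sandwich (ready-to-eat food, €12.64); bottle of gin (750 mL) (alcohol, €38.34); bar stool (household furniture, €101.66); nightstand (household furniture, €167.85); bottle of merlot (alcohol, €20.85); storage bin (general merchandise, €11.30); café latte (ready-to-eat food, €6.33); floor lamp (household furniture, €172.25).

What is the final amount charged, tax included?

€671.03

Sparkling wine €36.53: alcohol, buyer-exempt → 0% → €0.00
AA batteries (8-pack) €14.27: general merchandise → 10% → €1.427
Craft lager (4-pack) €11.84: alcohol, buyer-exempt → 0% → €0.00
Bike helmet €42.98: sporting goods, buyer-exempt → 0% → €0.00
Deli sandwich €12.64: ready-to-eat food → 3.75% → €0.474
Bottle of gin (750 mL) €38.34: alcohol, buyer-exempt → 0% → €0.00
Bar stool €101.66: household furniture → 7% → €7.1162
Nightstand €167.85: household furniture → 7% → €11.7495
Bottle of merlot €20.85: alcohol, buyer-exempt → 0% → €0.00
Storage bin €11.30: general merchandise → 10% → €1.13
Café latte €6.33: ready-to-eat food → 3.75% → €0.237375
Floor lamp €172.25: household furniture → 7% → €12.0575
Subtotal = €636.84; unrounded tax = €34.191575 → €34.19; total due = €671.03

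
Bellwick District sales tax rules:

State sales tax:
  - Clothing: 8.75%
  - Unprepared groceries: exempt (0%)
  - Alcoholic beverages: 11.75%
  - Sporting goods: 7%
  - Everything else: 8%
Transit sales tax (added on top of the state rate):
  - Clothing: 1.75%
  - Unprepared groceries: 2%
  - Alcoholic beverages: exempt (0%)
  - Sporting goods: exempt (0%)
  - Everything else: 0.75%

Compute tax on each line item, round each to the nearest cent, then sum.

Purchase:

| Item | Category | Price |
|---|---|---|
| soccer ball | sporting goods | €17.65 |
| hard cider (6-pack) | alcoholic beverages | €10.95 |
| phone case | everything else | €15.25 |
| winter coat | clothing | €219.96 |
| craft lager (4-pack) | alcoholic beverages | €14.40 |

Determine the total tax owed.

€28.65

Soccer ball €17.65: sporting goods → 7% + 0% transit = 7% → €1.24
Hard cider (6-pack) €10.95: alcoholic beverages → 11.75% + 0% transit = 11.75% → €1.29
Phone case €15.25: everything else → 8% + 0.75% transit = 8.75% → €1.33
Winter coat €219.96: clothing → 8.75% + 1.75% transit = 10.5% → €23.10
Craft lager (4-pack) €14.40: alcoholic beverages → 11.75% + 0% transit = 11.75% → €1.69
Total tax = €1.24 + €1.29 + €1.33 + €23.10 + €1.69 = €28.65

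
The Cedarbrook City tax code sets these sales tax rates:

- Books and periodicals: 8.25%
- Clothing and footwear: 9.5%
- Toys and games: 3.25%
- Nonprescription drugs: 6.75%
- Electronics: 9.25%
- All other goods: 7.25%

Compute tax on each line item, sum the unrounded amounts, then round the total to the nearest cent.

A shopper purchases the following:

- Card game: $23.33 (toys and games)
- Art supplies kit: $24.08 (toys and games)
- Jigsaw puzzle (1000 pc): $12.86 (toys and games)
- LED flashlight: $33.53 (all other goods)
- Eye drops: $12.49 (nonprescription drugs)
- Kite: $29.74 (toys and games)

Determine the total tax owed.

Card game $23.33: toys and games → 3.25% → $0.758225
Art supplies kit $24.08: toys and games → 3.25% → $0.7826
Jigsaw puzzle (1000 pc) $12.86: toys and games → 3.25% → $0.41795
LED flashlight $33.53: all other goods → 7.25% → $2.430925
Eye drops $12.49: nonprescription drugs → 6.75% → $0.843075
Kite $29.74: toys and games → 3.25% → $0.96655
Unrounded tax sum = $6.199325 → $6.20

$6.20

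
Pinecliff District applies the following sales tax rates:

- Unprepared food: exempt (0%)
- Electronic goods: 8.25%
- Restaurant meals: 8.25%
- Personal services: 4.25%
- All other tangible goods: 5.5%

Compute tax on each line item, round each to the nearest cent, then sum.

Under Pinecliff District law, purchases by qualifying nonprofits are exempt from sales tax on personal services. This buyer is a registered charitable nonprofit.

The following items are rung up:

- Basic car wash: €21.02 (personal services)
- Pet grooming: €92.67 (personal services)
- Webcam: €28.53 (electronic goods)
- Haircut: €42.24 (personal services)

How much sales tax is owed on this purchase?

Basic car wash €21.02: personal services, buyer-exempt → 0% → €0.00
Pet grooming €92.67: personal services, buyer-exempt → 0% → €0.00
Webcam €28.53: electronic goods → 8.25% → €2.35
Haircut €42.24: personal services, buyer-exempt → 0% → €0.00
Total tax = €2.35

€2.35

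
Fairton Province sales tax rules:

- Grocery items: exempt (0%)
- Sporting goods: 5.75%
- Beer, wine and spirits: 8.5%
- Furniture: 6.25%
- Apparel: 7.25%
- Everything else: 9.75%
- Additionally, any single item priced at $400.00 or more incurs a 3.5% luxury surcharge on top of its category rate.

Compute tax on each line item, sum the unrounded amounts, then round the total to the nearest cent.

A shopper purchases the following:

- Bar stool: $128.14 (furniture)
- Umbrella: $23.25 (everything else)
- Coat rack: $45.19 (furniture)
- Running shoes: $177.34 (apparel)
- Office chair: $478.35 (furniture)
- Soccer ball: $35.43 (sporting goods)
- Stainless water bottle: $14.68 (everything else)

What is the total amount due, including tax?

$978.44

Bar stool $128.14: furniture → 6.25% → $8.00875
Umbrella $23.25: everything else → 9.75% → $2.266875
Coat rack $45.19: furniture → 6.25% → $2.824375
Running shoes $177.34: apparel → 7.25% → $12.85715
Office chair $478.35: furniture → 6.25% + 3.5% surcharge = 9.75% → $46.639125
Soccer ball $35.43: sporting goods → 5.75% → $2.037225
Stainless water bottle $14.68: everything else → 9.75% → $1.4313
Subtotal = $902.38; unrounded tax = $76.0648 → $76.06; total due = $978.44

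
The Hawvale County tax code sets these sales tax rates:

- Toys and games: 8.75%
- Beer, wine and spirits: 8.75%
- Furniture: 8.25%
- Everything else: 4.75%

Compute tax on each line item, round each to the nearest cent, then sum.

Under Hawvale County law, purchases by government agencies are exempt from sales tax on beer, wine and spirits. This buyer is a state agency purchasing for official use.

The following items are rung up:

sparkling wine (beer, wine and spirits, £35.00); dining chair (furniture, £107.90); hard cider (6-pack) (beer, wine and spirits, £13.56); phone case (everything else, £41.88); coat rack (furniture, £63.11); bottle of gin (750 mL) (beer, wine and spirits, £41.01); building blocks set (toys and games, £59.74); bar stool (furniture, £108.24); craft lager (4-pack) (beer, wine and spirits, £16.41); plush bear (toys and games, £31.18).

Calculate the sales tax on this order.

£32.99

Sparkling wine £35.00: beer, wine and spirits, buyer-exempt → 0% → £0.00
Dining chair £107.90: furniture → 8.25% → £8.90
Hard cider (6-pack) £13.56: beer, wine and spirits, buyer-exempt → 0% → £0.00
Phone case £41.88: everything else → 4.75% → £1.99
Coat rack £63.11: furniture → 8.25% → £5.21
Bottle of gin (750 mL) £41.01: beer, wine and spirits, buyer-exempt → 0% → £0.00
Building blocks set £59.74: toys and games → 8.75% → £5.23
Bar stool £108.24: furniture → 8.25% → £8.93
Craft lager (4-pack) £16.41: beer, wine and spirits, buyer-exempt → 0% → £0.00
Plush bear £31.18: toys and games → 8.75% → £2.73
Total tax = £8.90 + £1.99 + £5.21 + £5.23 + £8.93 + £2.73 = £32.99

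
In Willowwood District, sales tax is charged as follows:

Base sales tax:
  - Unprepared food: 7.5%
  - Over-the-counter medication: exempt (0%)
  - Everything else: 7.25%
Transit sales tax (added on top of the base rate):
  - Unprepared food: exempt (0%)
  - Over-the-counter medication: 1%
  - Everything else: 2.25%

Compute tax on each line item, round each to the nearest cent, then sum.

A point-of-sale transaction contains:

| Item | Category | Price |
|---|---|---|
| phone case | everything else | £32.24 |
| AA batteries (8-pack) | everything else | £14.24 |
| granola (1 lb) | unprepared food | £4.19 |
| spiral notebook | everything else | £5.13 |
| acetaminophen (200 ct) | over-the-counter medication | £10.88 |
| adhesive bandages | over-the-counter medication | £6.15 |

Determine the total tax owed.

Phone case £32.24: everything else → 7.25% + 2.25% transit = 9.5% → £3.06
AA batteries (8-pack) £14.24: everything else → 7.25% + 2.25% transit = 9.5% → £1.35
Granola (1 lb) £4.19: unprepared food → 7.5% + 0% transit = 7.5% → £0.31
Spiral notebook £5.13: everything else → 7.25% + 2.25% transit = 9.5% → £0.49
Acetaminophen (200 ct) £10.88: over-the-counter medication → 0% + 1% transit = 1% → £0.11
Adhesive bandages £6.15: over-the-counter medication → 0% + 1% transit = 1% → £0.06
Total tax = £3.06 + £1.35 + £0.31 + £0.49 + £0.11 + £0.06 = £5.38

£5.38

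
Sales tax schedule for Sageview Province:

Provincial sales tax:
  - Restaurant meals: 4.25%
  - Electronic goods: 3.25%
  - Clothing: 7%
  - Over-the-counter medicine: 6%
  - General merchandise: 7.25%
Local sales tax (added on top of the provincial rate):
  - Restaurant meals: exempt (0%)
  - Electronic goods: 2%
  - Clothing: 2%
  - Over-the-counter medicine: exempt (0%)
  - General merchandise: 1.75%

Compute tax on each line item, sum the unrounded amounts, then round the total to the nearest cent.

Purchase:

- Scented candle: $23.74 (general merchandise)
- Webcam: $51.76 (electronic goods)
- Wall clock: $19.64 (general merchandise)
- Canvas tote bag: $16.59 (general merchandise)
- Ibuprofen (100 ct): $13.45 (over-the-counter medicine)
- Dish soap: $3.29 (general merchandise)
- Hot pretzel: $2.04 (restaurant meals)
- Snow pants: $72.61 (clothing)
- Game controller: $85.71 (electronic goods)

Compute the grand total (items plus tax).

Scented candle $23.74: general merchandise → 7.25% + 1.75% local = 9% → $2.1366
Webcam $51.76: electronic goods → 3.25% + 2% local = 5.25% → $2.7174
Wall clock $19.64: general merchandise → 7.25% + 1.75% local = 9% → $1.7676
Canvas tote bag $16.59: general merchandise → 7.25% + 1.75% local = 9% → $1.4931
Ibuprofen (100 ct) $13.45: over-the-counter medicine → 6% + 0% local = 6% → $0.807
Dish soap $3.29: general merchandise → 7.25% + 1.75% local = 9% → $0.2961
Hot pretzel $2.04: restaurant meals → 4.25% + 0% local = 4.25% → $0.0867
Snow pants $72.61: clothing → 7% + 2% local = 9% → $6.5349
Game controller $85.71: electronic goods → 3.25% + 2% local = 5.25% → $4.499775
Subtotal = $288.83; unrounded tax = $20.339175 → $20.34; total due = $309.17

$309.17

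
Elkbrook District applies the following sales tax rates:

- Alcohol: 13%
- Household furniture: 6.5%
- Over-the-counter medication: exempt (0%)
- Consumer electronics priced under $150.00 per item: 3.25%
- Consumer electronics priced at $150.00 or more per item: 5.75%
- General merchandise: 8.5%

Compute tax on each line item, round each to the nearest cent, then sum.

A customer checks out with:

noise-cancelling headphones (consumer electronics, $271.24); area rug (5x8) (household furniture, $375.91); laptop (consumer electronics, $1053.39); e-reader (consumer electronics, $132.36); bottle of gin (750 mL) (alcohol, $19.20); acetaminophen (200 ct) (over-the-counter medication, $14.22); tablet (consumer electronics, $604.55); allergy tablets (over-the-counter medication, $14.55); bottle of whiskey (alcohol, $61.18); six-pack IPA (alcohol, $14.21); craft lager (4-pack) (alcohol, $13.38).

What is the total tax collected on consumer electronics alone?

$115.23

Noise-cancelling headphones $271.24: consumer electronics, $150.00 or more → 5.75% → $15.60
Laptop $1053.39: consumer electronics, $150.00 or more → 5.75% → $60.57
E-reader $132.36: consumer electronics, under $150.00 → 3.25% → $4.30
Tablet $604.55: consumer electronics, $150.00 or more → 5.75% → $34.76
Tax on consumer electronics = $15.60 + $60.57 + $4.30 + $34.76 = $115.23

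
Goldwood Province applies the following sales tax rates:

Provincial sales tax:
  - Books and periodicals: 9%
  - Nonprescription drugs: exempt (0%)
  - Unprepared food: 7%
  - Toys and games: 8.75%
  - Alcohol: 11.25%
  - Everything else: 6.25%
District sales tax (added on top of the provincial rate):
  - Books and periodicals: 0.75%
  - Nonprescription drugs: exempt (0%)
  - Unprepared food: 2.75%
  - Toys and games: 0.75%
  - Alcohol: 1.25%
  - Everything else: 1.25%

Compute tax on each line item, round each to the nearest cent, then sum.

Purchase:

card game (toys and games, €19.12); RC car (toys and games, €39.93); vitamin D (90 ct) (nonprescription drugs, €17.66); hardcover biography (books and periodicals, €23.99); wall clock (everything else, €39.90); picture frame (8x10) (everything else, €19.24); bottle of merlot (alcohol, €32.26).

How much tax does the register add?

Card game €19.12: toys and games → 8.75% + 0.75% district = 9.5% → €1.82
RC car €39.93: toys and games → 8.75% + 0.75% district = 9.5% → €3.79
Vitamin D (90 ct) €17.66: nonprescription drugs → 0% + 0% district = 0% → €0.00
Hardcover biography €23.99: books and periodicals → 9% + 0.75% district = 9.75% → €2.34
Wall clock €39.90: everything else → 6.25% + 1.25% district = 7.5% → €2.99
Picture frame (8x10) €19.24: everything else → 6.25% + 1.25% district = 7.5% → €1.44
Bottle of merlot €32.26: alcohol → 11.25% + 1.25% district = 12.5% → €4.03
Total tax = €1.82 + €3.79 + €2.34 + €2.99 + €1.44 + €4.03 = €16.41

€16.41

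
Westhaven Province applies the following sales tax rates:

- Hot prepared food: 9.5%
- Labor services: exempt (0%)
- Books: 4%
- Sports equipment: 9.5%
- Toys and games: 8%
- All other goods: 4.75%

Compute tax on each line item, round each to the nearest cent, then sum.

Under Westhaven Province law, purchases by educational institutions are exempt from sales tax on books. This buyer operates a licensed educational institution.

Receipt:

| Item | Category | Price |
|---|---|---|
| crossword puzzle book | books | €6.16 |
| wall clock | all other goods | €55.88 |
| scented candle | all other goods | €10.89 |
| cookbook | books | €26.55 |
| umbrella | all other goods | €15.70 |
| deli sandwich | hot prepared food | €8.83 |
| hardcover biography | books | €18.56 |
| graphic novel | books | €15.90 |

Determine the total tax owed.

Crossword puzzle book €6.16: books, buyer-exempt → 0% → €0.00
Wall clock €55.88: all other goods → 4.75% → €2.65
Scented candle €10.89: all other goods → 4.75% → €0.52
Cookbook €26.55: books, buyer-exempt → 0% → €0.00
Umbrella €15.70: all other goods → 4.75% → €0.75
Deli sandwich €8.83: hot prepared food → 9.5% → €0.84
Hardcover biography €18.56: books, buyer-exempt → 0% → €0.00
Graphic novel €15.90: books, buyer-exempt → 0% → €0.00
Total tax = €2.65 + €0.52 + €0.75 + €0.84 = €4.76

€4.76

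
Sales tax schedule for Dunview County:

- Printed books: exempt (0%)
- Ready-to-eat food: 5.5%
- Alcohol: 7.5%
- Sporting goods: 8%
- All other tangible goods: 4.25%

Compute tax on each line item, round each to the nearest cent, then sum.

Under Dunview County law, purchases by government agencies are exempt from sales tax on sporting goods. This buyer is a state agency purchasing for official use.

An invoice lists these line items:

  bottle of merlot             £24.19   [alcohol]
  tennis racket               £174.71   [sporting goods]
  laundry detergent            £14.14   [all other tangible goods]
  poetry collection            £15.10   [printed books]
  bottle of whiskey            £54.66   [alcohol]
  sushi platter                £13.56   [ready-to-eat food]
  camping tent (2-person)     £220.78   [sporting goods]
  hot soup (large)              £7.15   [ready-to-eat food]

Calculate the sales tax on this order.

£7.65

Bottle of merlot £24.19: alcohol → 7.5% → £1.81
Tennis racket £174.71: sporting goods, buyer-exempt → 0% → £0.00
Laundry detergent £14.14: all other tangible goods → 4.25% → £0.60
Poetry collection £15.10: printed books → 0% → £0.00
Bottle of whiskey £54.66: alcohol → 7.5% → £4.10
Sushi platter £13.56: ready-to-eat food → 5.5% → £0.75
Camping tent (2-person) £220.78: sporting goods, buyer-exempt → 0% → £0.00
Hot soup (large) £7.15: ready-to-eat food → 5.5% → £0.39
Total tax = £1.81 + £0.60 + £4.10 + £0.75 + £0.39 = £7.65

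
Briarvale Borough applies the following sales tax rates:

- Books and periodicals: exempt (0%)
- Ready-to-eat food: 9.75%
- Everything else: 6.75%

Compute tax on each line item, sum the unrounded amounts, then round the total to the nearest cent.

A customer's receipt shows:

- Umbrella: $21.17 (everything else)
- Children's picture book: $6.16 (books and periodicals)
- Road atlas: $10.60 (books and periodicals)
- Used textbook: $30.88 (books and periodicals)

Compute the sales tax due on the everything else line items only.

$1.43

Umbrella $21.17: everything else → 6.75% → $1.428975
Tax on everything else: unrounded sum = $1.428975 → $1.43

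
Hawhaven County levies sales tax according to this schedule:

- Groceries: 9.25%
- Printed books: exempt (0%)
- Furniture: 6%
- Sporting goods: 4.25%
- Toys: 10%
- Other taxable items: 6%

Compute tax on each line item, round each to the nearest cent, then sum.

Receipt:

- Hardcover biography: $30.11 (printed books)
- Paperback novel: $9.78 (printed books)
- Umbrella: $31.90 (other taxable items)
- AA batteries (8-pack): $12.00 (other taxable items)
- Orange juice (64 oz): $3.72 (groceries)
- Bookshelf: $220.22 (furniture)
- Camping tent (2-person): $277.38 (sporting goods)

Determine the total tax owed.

Hardcover biography $30.11: printed books → 0% → $0.00
Paperback novel $9.78: printed books → 0% → $0.00
Umbrella $31.90: other taxable items → 6% → $1.91
AA batteries (8-pack) $12.00: other taxable items → 6% → $0.72
Orange juice (64 oz) $3.72: groceries → 9.25% → $0.34
Bookshelf $220.22: furniture → 6% → $13.21
Camping tent (2-person) $277.38: sporting goods → 4.25% → $11.79
Total tax = $1.91 + $0.72 + $0.34 + $13.21 + $11.79 = $27.97

$27.97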